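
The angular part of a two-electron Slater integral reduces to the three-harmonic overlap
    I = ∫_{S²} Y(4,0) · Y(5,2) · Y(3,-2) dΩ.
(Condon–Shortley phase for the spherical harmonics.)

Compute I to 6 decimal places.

-0.065427

Rules hold: Σm=0, L=12 even, 1≤3≤9.
N = 9·11·7 = 693
Δ = 6!·2!·4!/13! = 1/180180
Racah Σ t=2..4: t=2:+1/576 t=3:−1/144 t=4:+1/576 = -1/288
⇒ 3j(4 5 3; 0 0 0)² = 20/1001, sgn +1
Racah Σ t=3..4: t=3:−1/864 t=4:+1/576 = 1/1728
⇒ 3j(4 5 3; 0 2 -2)² = 5/1287, sgn -1
4πI² = N·(3j₀)²·(3jₘ)² = 100/1859
I = -1·√(0.0537924/4π) = -0.06542675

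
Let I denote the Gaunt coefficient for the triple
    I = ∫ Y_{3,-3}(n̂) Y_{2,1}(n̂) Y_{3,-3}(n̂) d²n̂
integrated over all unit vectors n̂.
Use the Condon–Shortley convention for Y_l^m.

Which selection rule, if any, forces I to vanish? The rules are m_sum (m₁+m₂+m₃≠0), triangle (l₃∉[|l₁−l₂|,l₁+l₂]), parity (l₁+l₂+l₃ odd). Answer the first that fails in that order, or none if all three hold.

m_sum

m₁+m₂+m₃ = -3 + 1 − 3 = -5  ✗
triangle: |3−2|=1 ≤ l₃=3 ≤ 3+2=5
parity: l₁+l₂+l₃ = 8 is even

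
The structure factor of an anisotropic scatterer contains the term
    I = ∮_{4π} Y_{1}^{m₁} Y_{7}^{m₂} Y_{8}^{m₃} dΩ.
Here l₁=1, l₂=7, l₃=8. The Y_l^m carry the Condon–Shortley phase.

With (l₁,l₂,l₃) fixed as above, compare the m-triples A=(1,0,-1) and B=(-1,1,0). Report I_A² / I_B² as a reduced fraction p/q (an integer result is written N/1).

9/7

l's match ⇒ only the (l;m) 3-j factors differ between A and B.
A: triangle coeff Δ(1,7,8) = 1/2040; Σ_t [0,0]: t=0:+1/50803200 = 1/50803200; (3j)²=3/170 [(1 7 8; 1 0 -1)], sign=-1
B: triangle coeff Δ(1,7,8) = 1/2040; Σ_t [0,0]: t=0:+1/58060800 = 1/58060800; (3j)²=7/510 [(1 7 8; -1 1 0)], sign=+1
I_A²/I_B² = (3/170)/(7/510) = 9/7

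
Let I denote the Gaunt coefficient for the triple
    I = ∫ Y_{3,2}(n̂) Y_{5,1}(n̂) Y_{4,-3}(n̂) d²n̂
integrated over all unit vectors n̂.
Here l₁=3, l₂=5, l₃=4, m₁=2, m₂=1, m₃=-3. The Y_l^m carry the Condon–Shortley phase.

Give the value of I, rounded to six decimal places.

Rules hold: Σm=0, L=12 even, 2≤4≤8.
N = 7·11·9 = 693
Δ = 4!·2!·6!/13! = 1/180180
Racah Σ t=1..3: t=1:−1/576 t=2:+1/144 t=3:−1/576 = 1/288
⇒ 3j(3 5 4; 0 0 0)² = 20/1001, sgn +1
Racah Σ t=0..1: t=0:+1/17280 t=1:−1/1440 = -11/17280
⇒ 3j(3 5 4; 2 1 -3)² = 11/468, sgn +1
4πI² = N·(3j₀)²·(3jₘ)² = 55/169
I = +1·√(0.325444/4π) = 0.16092854

0.160929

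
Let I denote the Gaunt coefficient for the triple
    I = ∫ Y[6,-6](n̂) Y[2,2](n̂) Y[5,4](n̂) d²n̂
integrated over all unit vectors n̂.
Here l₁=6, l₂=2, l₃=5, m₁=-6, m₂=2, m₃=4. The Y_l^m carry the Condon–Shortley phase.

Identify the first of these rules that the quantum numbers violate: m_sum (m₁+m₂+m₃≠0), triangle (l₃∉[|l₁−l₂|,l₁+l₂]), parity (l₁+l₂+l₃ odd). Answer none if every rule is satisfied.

azimuthal sum: -6 + 2 + 4 = 0  ✓
4 ≤ 5 ≤ 8 (triangle on l)  ✓
L = 6 + 2 + 5 = 13 (odd)  ✗

parity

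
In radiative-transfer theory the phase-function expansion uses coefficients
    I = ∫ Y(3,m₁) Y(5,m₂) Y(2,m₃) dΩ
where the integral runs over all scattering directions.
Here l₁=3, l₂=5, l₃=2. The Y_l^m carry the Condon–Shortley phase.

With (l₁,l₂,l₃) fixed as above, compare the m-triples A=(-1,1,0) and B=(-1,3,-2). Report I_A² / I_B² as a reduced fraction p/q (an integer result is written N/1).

Same 3,5,2: normalisation and zero-m 3j drop out of the ratio.
A: Δ: 6! 0! 4! / 11! → 1/2310; sum: t=4:+1/192 = 1/192; 3j²(3 5 2; -1 1 0) = Δ·Π!·Σ² = 3/77  (sign +1)
B: Δ: 6! 0! 4! / 11! → 1/2310; sum: t=4:+1/1152 = 1/1152; 3j²(3 5 2; -1 3 -2) = Δ·Π!·Σ² = 1/33  (sign +1)
I_A²/I_B² = (3/77)/(1/33) = 9/7

9/7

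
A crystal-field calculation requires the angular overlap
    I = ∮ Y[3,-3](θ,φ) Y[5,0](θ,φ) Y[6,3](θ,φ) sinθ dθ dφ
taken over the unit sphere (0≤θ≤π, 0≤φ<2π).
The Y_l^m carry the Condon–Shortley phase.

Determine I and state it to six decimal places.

0.190675

Rules hold: Σm=0, L=14 even, 2≤6≤8.
N = 7·11·13 = 1001
Δ = 2!·4!·8!/15! = 1/675675
Racah Σ t=0..2: t=0:+1/8640 t=1:−1/2304 t=2:+1/8640 = -7/34560
⇒ 3j(3 5 6; 0 0 0)² = 7/429, sgn -1
Racah Σ t=2..2: t=2:+1/34560 = 1/34560
⇒ 3j(3 5 6; -3 0 3)² = 4/143, sgn -1
4πI² = N·(3j₀)²·(3jₘ)² = 196/429
I = +1·√(0.456876/4π) = 0.19067531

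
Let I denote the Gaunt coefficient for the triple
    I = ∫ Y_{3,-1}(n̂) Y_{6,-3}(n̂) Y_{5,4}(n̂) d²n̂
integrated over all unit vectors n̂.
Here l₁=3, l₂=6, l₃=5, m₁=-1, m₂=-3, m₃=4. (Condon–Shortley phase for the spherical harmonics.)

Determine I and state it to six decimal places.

Rules hold: Σm=0, L=14 even, 3≤5≤9.
N = 7·13·11 = 1001
Δ = 4!·2!·8!/15! = 1/675675
Racah Σ t=1..3: t=1:−1/8640 t=2:+1/2304 t=3:−1/8640 = 7/34560
⇒ 3j(3 6 5; 0 0 0)² = 7/429, sgn -1
Racah Σ t=2..3: t=2:+1/40320 t=3:−1/241920 = 1/48384
⇒ 3j(3 6 5; -1 -3 4)² = 24/1001, sgn -1
4πI² = N·(3j₀)²·(3jₘ)² = 56/143
I = +1·√(0.391608/4π) = 0.17653103

0.176531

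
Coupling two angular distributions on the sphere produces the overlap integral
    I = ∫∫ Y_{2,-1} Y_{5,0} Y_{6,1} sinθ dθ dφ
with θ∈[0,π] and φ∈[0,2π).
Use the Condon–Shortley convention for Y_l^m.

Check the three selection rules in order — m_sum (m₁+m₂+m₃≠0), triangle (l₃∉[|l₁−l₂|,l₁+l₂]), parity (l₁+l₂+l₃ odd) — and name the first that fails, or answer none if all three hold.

parity

azimuthal sum: -1 + 0 + 1 = 0  ✓
3 ≤ 6 ≤ 7 (triangle on l)  ✓
L = 2 + 5 + 6 = 13 (odd)  ✗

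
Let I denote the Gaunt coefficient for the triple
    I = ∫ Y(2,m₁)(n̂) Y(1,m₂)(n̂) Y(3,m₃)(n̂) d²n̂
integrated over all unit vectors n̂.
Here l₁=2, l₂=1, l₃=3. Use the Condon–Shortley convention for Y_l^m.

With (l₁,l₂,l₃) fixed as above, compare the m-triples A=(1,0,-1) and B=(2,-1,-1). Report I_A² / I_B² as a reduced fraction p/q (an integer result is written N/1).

8/1

l's match ⇒ only the (l;m) 3-j factors differ between A and B.
A: triangle coeff Δ(2,1,3) = 1/105; Σ_t [0,0]: t=0:+1/6 = 1/6; (3j)²=8/105 [(2 1 3; 1 0 -1)], sign=+1
B: triangle coeff Δ(2,1,3) = 1/105; Σ_t [0,0]: t=0:+1/48 = 1/48; (3j)²=1/105 [(2 1 3; 2 -1 -1)], sign=+1
I_A²/I_B² = (8/105)/(1/105) = 8/1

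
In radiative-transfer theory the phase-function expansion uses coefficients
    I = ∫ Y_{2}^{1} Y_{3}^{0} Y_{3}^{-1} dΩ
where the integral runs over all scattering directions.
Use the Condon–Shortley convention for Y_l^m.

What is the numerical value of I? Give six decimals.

m-sum 0 ✓  L=8 even ✓  1≤3≤5 ✓
Π(2lᵢ+1) = 5×7×7 = 245
triangle coeff Δ(2,3,3) = 1/3780
Σ_t [0,2]: t=0:+1/24 t=1:−1/4 t=2:+1/24 = -1/6
(3j)²=4/105 [(2 3 3; 0 0 0)], sign=+1
Σ_t [0,1]: t=0:+1/12 t=1:−1/8 = -1/24
(3j)²=1/210 [(2 3 3; 1 0 -1)], sign=-1
⇒ 4πI² = 2/45
I = (-1)√(2/45/(4π)) = -0.05947080

-0.059471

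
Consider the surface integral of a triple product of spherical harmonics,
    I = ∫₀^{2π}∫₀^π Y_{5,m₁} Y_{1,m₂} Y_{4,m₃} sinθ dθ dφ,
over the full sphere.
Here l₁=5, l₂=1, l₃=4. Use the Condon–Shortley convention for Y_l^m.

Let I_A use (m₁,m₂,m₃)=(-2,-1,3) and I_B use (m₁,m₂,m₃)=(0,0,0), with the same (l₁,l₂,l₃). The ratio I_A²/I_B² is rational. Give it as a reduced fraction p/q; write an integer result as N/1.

3/25

Shared (l₁,l₂,l₃)=(5,1,4): N and (l;000)² cancel in I_A²/I_B².
A: Δ = 2!·8!·0!/11! = 1/495; Racah Σ t=0..0: t=0:+1/10080 = 1/10080; ⇒ 3j(5 1 4; -2 -1 3)² = 1/165, sgn -1
B: Δ = 2!·8!·0!/11! = 1/495; Racah Σ t=1..1: t=1:−1/576 = -1/576; ⇒ 3j(5 1 4; 0 0 0)² = 5/99, sgn -1
I_A²/I_B² = (1/165)/(5/99) = 3/25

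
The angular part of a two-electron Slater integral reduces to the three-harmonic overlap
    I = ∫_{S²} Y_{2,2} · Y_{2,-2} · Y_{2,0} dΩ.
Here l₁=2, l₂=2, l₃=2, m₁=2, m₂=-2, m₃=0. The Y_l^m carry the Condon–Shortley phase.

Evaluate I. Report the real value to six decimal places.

-0.180224

Rules hold: Σm=0, L=6 even, 0≤2≤4.
N = 5·5·5 = 125
Δ = 2!·2!·2!/7! = 1/630
Racah Σ t=0..2: t=0:+1/8 t=1:−1/1 t=2:+1/8 = -3/4
⇒ 3j(2 2 2; 0 0 0)² = 2/35, sgn -1
Racah Σ t=0..0: t=0:+1/8 = 1/8
⇒ 3j(2 2 2; 2 -2 0)² = 2/35, sgn +1
4πI² = N·(3j₀)²·(3jₘ)² = 20/49
I = -1·√(0.408163/4π) = -0.18022375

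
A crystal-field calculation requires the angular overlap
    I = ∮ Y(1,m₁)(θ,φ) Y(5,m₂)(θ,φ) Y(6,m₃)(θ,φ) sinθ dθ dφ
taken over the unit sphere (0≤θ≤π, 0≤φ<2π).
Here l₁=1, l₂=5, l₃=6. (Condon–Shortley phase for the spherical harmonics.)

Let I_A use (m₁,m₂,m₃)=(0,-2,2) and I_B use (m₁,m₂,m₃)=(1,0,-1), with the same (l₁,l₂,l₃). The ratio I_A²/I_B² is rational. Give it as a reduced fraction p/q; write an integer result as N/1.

Same 1,5,6: normalisation and zero-m 3j drop out of the ratio.
A: Δ: 0! 2! 10! / 13! → 1/858; sum: t=0:+1/30240 = 1/30240; 3j²(1 5 6; 0 -2 2) = Δ·Π!·Σ² = 16/429  (sign +1)
B: Δ: 0! 2! 10! / 13! → 1/858; sum: t=0:+1/28800 = 1/28800; 3j²(1 5 6; 1 0 -1) = Δ·Π!·Σ² = 7/286  (sign -1)
I_A²/I_B² = (16/429)/(7/286) = 32/21

32/21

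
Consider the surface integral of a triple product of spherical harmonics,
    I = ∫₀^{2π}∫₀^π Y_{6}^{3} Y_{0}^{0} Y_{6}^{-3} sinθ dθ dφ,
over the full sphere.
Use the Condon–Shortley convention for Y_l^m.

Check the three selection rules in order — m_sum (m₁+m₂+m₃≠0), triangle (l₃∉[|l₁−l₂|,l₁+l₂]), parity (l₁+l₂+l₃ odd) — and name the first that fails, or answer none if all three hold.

Σmᵢ = 0  ✓
l₃∈[|l₁−l₂|,l₁+l₂]=[6,6], have l₃=6  ✓
Σlᵢ = 12 ⇒ even  ✓

none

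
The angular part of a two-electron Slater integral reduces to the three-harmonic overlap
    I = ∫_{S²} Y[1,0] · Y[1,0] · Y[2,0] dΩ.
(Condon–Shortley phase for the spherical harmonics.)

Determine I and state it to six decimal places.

Rules hold: Σm=0, L=4 even, 0≤2≤2.
N = 3·3·5 = 45
Δ = 0!·2!·2!/5! = 1/30
Racah Σ t=0..0: t=0:+1/1 = 1/1
⇒ 3j(1 1 2; 0 0 0)² = 2/15, sgn +1
(m-triple is (0,0,0) — same symbol as above.)
4πI² = N·(3j₀)²·(3jₘ)² = 4/5
I = +1·√(0.8/4π) = 0.25231325

0.252313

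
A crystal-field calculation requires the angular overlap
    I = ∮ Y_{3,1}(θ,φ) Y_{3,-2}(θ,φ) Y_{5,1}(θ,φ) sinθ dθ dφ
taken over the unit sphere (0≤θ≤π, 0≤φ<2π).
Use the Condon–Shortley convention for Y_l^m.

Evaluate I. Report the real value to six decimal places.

l₁+l₂+l₃=11 is odd: 3j(l;000)=0 ⇒ I=0

0.000000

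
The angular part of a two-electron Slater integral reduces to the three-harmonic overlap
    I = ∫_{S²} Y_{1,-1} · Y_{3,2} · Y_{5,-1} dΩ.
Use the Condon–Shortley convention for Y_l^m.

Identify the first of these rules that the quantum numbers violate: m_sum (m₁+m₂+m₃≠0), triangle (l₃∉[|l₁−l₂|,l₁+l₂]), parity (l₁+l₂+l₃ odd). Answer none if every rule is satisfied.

m₁+m₂+m₃ = -1 + 2 − 1 = 0  ✓
triangle: |1−3|=2 ≤ l₃=5 ≤ 1+3=4  ✗
parity: l₁+l₂+l₃ = 9 is odd

triangle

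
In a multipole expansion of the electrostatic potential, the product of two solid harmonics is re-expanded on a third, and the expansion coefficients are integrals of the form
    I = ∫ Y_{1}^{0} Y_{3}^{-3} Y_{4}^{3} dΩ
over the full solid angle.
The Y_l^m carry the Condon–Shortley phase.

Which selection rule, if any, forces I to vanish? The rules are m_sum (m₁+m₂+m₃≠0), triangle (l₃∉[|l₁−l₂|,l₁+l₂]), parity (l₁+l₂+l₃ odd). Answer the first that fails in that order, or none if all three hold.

none

azimuthal sum: 0 − 3 + 3 = 0  ✓
2 ≤ 4 ≤ 4 (triangle on l)  ✓
L = 1 + 3 + 4 = 8 (even)  ✓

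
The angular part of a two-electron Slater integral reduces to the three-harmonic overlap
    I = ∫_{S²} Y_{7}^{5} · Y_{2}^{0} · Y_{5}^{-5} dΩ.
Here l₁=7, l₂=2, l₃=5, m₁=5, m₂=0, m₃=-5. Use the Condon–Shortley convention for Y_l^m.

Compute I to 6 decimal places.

Checks pass: Σm=0; 14 even; l₃=5∈[5,9].
(2·7+1)(2·2+1)(2·5+1) = 825
Δ: 4! 10! 0! / 15! → 1/15015
sum: t=2:+1/57600 = 1/57600
3j²(7 2 5; 0 0 0) = Δ·Π!·Σ² = 21/715  (sign -1)
sum: t=2:+1/14515200 = 1/14515200
3j²(7 2 5; 5 0 -5) = Δ·Π!·Σ² = 2/455  (sign +1)
combine: 4πI² = 825·21/715·2/455 = 18/169
take √, sign -1: I = -0.09206360

-0.092064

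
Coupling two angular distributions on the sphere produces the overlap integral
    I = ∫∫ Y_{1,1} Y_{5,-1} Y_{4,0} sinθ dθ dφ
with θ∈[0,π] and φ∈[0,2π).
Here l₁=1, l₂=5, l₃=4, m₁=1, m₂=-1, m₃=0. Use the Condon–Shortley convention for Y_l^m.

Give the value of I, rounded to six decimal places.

m-sum 0 ✓  L=10 even ✓  4≤4≤6 ✓
Π(2lᵢ+1) = 3×11×9 = 297
triangle coeff Δ(1,5,4) = 1/495
Σ_t [1,1]: t=1:−1/576 = -1/576
(3j)²=5/99 [(1 5 4; 0 0 0)], sign=-1
Σ_t [0,0]: t=0:+1/1152 = 1/1152
(3j)²=1/33 [(1 5 4; 1 -1 0)], sign=+1
⇒ 4πI² = 5/11
I = (-1)√(5/11/(4π)) = -0.19018827

-0.190188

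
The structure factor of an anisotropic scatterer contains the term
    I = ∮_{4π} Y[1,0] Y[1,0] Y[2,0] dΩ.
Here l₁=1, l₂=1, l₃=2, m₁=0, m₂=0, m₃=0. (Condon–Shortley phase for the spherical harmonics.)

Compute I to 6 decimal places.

0.252313

Rules hold: Σm=0, L=4 even, 0≤2≤2.
N = 3·3·5 = 45
Δ = 0!·2!·2!/5! = 1/30
Racah Σ t=0..0: t=0:+1/1 = 1/1
⇒ 3j(1 1 2; 0 0 0)² = 2/15, sgn +1
(m-triple is (0,0,0) — same symbol as above.)
4πI² = N·(3j₀)²·(3jₘ)² = 4/5
I = +1·√(0.8/4π) = 0.25231325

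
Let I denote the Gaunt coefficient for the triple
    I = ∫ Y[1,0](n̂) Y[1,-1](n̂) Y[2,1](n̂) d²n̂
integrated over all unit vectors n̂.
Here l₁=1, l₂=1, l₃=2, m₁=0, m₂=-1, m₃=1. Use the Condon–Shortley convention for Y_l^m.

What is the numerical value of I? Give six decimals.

-0.218510

Checks pass: Σm=0; 4 even; l₃=2∈[0,2].
(2·1+1)(2·1+1)(2·2+1) = 45
Δ: 0! 2! 2! / 5! → 1/30
sum: t=0:+1/1 = 1/1
3j²(1 1 2; 0 0 0) = Δ·Π!·Σ² = 2/15  (sign +1)
sum: t=0:+1/2 = 1/2
3j²(1 1 2; 0 -1 1) = Δ·Π!·Σ² = 1/10  (sign -1)
combine: 4πI² = 45·2/15·1/10 = 3/5
take √, sign -1: I = -0.21850969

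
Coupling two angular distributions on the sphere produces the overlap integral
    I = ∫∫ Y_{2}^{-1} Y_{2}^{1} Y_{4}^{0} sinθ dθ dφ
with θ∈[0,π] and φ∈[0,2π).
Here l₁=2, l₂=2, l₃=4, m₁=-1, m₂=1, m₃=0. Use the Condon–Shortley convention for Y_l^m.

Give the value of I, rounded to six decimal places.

Checks pass: Σm=0; 8 even; l₃=4∈[0,4].
(2·2+1)(2·2+1)(2·4+1) = 225
Δ: 0! 4! 4! / 9! → 1/630
sum: t=0:+1/16 = 1/16
3j²(2 2 4; 0 0 0) = Δ·Π!·Σ² = 2/35  (sign +1)
sum: t=0:+1/36 = 1/36
3j²(2 2 4; -1 1 0) = Δ·Π!·Σ² = 8/315  (sign +1)
combine: 4πI² = 225·2/35·8/315 = 16/49
take √, sign +1: I = 0.16119702

0.161197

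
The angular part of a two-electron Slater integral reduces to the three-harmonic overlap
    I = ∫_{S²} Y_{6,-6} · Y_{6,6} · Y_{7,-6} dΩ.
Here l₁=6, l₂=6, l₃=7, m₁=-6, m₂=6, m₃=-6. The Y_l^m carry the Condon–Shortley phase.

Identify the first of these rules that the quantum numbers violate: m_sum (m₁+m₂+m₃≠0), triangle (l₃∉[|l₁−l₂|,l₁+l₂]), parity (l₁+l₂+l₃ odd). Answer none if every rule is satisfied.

m_sum

m₁+m₂+m₃ = -6 + 6 − 6 = -6  ✗
triangle: |6−6|=0 ≤ l₃=7 ≤ 6+6=12
parity: l₁+l₂+l₃ = 19 is odd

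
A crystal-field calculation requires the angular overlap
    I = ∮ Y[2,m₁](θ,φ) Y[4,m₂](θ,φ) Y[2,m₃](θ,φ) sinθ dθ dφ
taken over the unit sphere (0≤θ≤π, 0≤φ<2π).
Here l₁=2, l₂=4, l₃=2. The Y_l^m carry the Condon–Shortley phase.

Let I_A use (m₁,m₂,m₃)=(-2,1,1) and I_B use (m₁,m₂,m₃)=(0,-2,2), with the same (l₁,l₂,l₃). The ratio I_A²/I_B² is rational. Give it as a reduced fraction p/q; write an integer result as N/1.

Same 2,4,2: normalisation and zero-m 3j drop out of the ratio.
A: Δ: 4! 0! 4! / 9! → 1/630; sum: t=4:+1/144 = 1/144; 3j²(2 4 2; -2 1 1) = Δ·Π!·Σ² = 1/126  (sign -1)
B: Δ: 4! 0! 4! / 9! → 1/630; sum: t=2:+1/96 = 1/96; 3j²(2 4 2; 0 -2 2) = Δ·Π!·Σ² = 1/42  (sign +1)
I_A²/I_B² = (1/126)/(1/42) = 1/3

1/3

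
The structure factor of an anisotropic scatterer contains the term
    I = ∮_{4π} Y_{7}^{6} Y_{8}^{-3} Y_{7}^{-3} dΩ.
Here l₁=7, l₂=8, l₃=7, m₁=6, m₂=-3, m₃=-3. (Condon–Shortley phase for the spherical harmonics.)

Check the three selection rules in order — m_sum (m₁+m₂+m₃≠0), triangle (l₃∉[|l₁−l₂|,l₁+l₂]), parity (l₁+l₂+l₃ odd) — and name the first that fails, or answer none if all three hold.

none

azimuthal sum: 6 − 3 − 3 = 0  ✓
1 ≤ 7 ≤ 15 (triangle on l)  ✓
L = 7 + 8 + 7 = 22 (even)  ✓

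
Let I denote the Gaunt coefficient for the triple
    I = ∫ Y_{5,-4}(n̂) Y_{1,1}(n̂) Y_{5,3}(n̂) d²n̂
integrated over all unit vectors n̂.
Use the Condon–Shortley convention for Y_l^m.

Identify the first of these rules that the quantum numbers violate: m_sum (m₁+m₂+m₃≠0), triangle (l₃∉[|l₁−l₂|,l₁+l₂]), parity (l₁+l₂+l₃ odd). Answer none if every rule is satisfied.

parity

m₁+m₂+m₃ = -4 + 1 + 3 = 0  ✓
triangle: |5−1|=4 ≤ l₃=5 ≤ 5+1=6  ✓
parity: l₁+l₂+l₃ = 11 is odd  ✗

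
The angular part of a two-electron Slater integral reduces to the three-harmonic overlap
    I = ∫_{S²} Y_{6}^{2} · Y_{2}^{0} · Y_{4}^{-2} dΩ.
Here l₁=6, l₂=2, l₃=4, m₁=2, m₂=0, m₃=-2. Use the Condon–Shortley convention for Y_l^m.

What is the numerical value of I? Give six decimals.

0.206144

m-sum 0 ✓  L=12 even ✓  4≤4≤8 ✓
Π(2lᵢ+1) = 13×5×9 = 585
triangle coeff Δ(6,2,4) = 1/6435
Σ_t [2,2]: t=2:+1/2304 = 1/2304
(3j)²=5/143 [(6 2 4; 0 0 0)], sign=+1
Σ_t [2,2]: t=2:+1/5760 = 1/5760
(3j)²=56/2145 [(6 2 4; 2 0 -2)], sign=+1
⇒ 4πI² = 840/1573
I = (+1)√(840/1573/(4π)) = 0.20614383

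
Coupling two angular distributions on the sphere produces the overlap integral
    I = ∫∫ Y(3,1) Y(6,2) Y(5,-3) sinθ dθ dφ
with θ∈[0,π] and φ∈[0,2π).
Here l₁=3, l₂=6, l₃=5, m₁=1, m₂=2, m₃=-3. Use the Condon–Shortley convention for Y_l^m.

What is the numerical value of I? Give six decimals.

-0.145631

m-sum 0 ✓  L=14 even ✓  3≤5≤9 ✓
Π(2lᵢ+1) = 7×13×11 = 1001
triangle coeff Δ(3,6,5) = 1/675675
Σ_t [1,3]: t=1:−1/8640 t=2:+1/2304 t=3:−1/8640 = 7/34560
(3j)²=7/429 [(3 6 5; 0 0 0)], sign=-1
Σ_t [0,2]: t=0:+1/1935360 t=1:−1/30240 t=2:+1/11520 = 1/18432
(3j)²=7/429 [(3 6 5; 1 2 -3)], sign=+1
⇒ 4πI² = 343/1287
I = (-1)√(343/1287/(4π)) = -0.14563067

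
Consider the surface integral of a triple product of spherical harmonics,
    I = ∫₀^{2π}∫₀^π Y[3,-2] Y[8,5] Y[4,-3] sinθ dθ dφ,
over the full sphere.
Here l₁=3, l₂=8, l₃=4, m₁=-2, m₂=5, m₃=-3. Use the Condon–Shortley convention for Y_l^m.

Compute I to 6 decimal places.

triangle: need 5≤l₃≤11, have 4; I=0

0.000000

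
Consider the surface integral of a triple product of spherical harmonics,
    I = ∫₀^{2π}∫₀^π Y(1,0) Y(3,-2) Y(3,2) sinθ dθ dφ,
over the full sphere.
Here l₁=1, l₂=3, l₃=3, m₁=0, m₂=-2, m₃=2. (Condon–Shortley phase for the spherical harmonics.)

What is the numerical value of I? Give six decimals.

0.000000

L=7 odd ⇒ parity kills the (l;000) factor ⇒ I = 0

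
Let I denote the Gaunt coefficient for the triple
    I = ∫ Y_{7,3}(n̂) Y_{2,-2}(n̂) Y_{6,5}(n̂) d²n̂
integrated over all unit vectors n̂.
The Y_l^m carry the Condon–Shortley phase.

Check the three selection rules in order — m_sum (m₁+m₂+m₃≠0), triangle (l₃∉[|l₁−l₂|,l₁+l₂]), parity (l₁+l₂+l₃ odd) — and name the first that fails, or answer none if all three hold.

m_sum

m₁+m₂+m₃ = 3 − 2 + 5 = 6  ✗
triangle: |7−2|=5 ≤ l₃=6 ≤ 7+2=9
parity: l₁+l₂+l₃ = 15 is odd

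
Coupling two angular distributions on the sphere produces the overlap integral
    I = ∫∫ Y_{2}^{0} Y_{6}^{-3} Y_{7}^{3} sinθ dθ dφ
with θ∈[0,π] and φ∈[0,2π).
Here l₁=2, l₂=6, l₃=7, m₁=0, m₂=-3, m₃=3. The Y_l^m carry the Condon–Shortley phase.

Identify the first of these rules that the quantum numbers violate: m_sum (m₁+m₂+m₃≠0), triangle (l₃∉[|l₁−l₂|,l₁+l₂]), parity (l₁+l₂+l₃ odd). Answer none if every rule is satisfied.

Σmᵢ = 0  ✓
l₃∈[|l₁−l₂|,l₁+l₂]=[4,8], have l₃=7  ✓
Σlᵢ = 15 ⇒ odd  ✗

parity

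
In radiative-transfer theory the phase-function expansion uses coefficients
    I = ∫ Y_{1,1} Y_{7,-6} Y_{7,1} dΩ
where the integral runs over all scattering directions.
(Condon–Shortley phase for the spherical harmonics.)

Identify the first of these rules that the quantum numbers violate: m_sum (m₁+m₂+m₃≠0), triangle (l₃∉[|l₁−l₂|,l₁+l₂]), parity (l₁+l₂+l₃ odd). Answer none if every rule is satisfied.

m₁+m₂+m₃ = 1 − 6 + 1 = -4  ✗
triangle: |1−7|=6 ≤ l₃=7 ≤ 1+7=8
parity: l₁+l₂+l₃ = 15 is odd

m_sum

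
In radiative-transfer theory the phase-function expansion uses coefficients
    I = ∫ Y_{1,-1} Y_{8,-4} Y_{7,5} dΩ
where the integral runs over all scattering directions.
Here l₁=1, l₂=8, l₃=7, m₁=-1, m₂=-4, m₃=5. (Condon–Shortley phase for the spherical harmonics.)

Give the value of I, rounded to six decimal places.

m-sum 0 ✓  L=16 even ✓  7≤7≤9 ✓
Π(2lᵢ+1) = 3×17×15 = 765
triangle coeff Δ(1,8,7) = 1/2040
Σ_t [1,1]: t=1:−1/25401600 = -1/25401600
(3j)²=8/255 [(1 8 7; 0 0 0)], sign=+1
Σ_t [2,2]: t=2:+1/1916006400 = 1/1916006400
(3j)²=1/340 [(1 8 7; -1 -4 5)], sign=+1
⇒ 4πI² = 6/85
I = (+1)√(6/85/(4π)) = 0.07494820

0.074948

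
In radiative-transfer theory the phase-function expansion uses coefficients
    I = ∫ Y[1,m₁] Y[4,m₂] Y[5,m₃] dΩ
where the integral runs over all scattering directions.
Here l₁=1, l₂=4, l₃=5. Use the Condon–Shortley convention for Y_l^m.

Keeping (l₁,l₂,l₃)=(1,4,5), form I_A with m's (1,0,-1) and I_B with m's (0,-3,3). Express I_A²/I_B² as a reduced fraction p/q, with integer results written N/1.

l's match ⇒ only the (l;m) 3-j factors differ between A and B.
A: triangle coeff Δ(1,4,5) = 1/495; Σ_t [0,0]: t=0:+1/1152 = 1/1152; (3j)²=1/33 [(1 4 5; 1 0 -1)], sign=+1
B: triangle coeff Δ(1,4,5) = 1/495; Σ_t [0,0]: t=0:+1/5040 = 1/5040; (3j)²=16/495 [(1 4 5; 0 -3 3)], sign=+1
I_A²/I_B² = (1/33)/(16/495) = 15/16

15/16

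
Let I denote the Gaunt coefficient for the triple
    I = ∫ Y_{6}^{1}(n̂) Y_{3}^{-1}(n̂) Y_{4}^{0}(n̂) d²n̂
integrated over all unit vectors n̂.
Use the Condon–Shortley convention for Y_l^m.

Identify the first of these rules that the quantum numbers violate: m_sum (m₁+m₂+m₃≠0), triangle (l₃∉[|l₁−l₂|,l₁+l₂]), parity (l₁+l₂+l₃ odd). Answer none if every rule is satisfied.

Σmᵢ = 0  ✓
l₃∈[|l₁−l₂|,l₁+l₂]=[3,9], have l₃=4  ✓
Σlᵢ = 13 ⇒ odd  ✗

parity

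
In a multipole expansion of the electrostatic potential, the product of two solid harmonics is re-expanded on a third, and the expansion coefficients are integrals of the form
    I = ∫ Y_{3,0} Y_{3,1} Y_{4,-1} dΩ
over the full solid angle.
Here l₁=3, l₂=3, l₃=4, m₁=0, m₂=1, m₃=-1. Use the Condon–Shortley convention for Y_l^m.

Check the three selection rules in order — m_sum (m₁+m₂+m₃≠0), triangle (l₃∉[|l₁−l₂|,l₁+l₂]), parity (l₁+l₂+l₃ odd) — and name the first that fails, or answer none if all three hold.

m₁+m₂+m₃ = 0 + 1 − 1 = 0  ✓
triangle: |3−3|=0 ≤ l₃=4 ≤ 3+3=6  ✓
parity: l₁+l₂+l₃ = 10 is even  ✓

none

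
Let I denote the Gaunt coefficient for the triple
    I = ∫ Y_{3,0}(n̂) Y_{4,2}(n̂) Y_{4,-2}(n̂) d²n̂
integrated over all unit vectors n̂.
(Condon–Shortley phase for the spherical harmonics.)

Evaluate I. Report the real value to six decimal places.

L=11 odd ⇒ parity kills the (l;000) factor ⇒ I = 0

0.000000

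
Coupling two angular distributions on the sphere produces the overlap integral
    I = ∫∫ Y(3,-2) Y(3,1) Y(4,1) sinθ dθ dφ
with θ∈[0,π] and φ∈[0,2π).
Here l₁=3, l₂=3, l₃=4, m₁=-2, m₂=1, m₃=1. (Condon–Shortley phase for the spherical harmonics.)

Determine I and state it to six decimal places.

Checks pass: Σm=0; 10 even; l₃=4∈[0,6].
(2·3+1)(2·3+1)(2·4+1) = 441
Δ: 2! 4! 4! / 11! → 1/34650
sum: t=0:+1/72 t=1:−1/16 t=2:+1/72 = -5/144
3j²(3 3 4; 0 0 0) = Δ·Π!·Σ² = 2/77  (sign -1)
sum: t=1:−1/144 t=2:+1/48 = 1/72
3j²(3 3 4; -2 1 1) = Δ·Π!·Σ² = 16/693  (sign -1)
combine: 4πI² = 441·2/77·16/693 = 32/121
take √, sign +1: I = 0.14506992

0.145070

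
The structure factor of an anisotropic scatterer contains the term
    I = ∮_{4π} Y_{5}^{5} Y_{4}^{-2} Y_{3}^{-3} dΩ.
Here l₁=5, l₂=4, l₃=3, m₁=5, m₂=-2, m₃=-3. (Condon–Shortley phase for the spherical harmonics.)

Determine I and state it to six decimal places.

Checks pass: Σm=0; 12 even; l₃=3∈[1,9].
(2·5+1)(2·4+1)(2·3+1) = 693
Δ: 6! 4! 2! / 13! → 1/180180
sum: t=2:+1/576 t=3:−1/144 t=4:+1/576 = -1/288
3j²(5 4 3; 0 0 0) = Δ·Π!·Σ² = 20/1001  (sign +1)
sum: t=0:+1/34560 = 1/34560
3j²(5 4 3; 5 -2 -3) = Δ·Π!·Σ² = 5/286  (sign +1)
combine: 4πI² = 693·20/1001·5/286 = 450/1859
take √, sign +1: I = 0.13879110

0.138791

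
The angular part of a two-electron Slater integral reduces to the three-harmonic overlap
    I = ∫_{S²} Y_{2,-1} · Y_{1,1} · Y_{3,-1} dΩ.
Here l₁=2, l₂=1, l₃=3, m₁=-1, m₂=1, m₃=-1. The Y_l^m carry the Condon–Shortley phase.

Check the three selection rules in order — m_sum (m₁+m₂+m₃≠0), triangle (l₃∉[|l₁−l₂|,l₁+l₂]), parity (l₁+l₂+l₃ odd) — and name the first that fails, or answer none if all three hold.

m_sum

azimuthal sum: -1 + 1 − 1 = -1  ✗
1 ≤ 3 ≤ 3 (triangle on l)
L = 2 + 1 + 3 = 6 (even)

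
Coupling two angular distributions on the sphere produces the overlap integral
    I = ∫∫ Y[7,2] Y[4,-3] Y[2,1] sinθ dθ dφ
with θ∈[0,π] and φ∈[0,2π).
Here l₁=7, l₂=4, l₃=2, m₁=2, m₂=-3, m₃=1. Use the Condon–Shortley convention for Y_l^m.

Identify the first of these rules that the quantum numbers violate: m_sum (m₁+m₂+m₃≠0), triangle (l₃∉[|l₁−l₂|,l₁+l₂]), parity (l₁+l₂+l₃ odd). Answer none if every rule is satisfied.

triangle

azimuthal sum: 2 − 3 + 1 = 0  ✓
3 ≤ 2 ≤ 11 (triangle on l)  ✗
L = 7 + 4 + 2 = 13 (odd)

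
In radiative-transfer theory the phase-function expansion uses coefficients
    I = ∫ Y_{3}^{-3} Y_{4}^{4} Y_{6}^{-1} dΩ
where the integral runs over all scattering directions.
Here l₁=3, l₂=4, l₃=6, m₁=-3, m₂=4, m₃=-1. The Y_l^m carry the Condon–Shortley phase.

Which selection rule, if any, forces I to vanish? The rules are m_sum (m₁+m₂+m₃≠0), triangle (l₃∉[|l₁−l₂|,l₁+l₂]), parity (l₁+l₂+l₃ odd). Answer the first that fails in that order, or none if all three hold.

azimuthal sum: -3 + 4 − 1 = 0  ✓
1 ≤ 6 ≤ 7 (triangle on l)  ✓
L = 3 + 4 + 6 = 13 (odd)  ✗

parity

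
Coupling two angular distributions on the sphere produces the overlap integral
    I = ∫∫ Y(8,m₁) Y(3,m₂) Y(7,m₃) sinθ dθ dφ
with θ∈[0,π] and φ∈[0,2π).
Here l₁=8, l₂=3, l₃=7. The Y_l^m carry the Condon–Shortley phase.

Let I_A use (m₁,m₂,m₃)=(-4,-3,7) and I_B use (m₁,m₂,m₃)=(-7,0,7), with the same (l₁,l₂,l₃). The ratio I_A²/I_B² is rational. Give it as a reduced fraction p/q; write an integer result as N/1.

1/91

Same 8,3,7: normalisation and zero-m 3j drop out of the ratio.
A: Δ: 4! 12! 2! / 19! → 1/5290740; sum: t=0:+1/22992076800 = 1/22992076800; 3j²(8 3 7; -4 -3 7) = Δ·Π!·Σ² = 1/3876  (sign +1)
B: Δ: 4! 12! 2! / 19! → 1/5290740; sum: t=3:−1/5748019200 = -1/5748019200; 3j²(8 3 7; -7 0 7) = Δ·Π!·Σ² = 91/3876  (sign -1)
I_A²/I_B² = (1/3876)/(91/3876) = 1/91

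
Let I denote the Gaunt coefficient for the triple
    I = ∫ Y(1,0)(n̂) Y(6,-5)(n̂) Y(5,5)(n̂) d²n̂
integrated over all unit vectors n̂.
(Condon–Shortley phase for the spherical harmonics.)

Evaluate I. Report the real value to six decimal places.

Rules hold: Σm=0, L=12 even, 5≤5≤7.
N = 3·13·11 = 429
Δ = 2!·0!·10!/13! = 1/858
Racah Σ t=1..1: t=1:−1/14400 = -1/14400
⇒ 3j(1 6 5; 0 0 0)² = 6/143, sgn +1
Racah Σ t=1..1: t=1:−1/3628800 = -1/3628800
⇒ 3j(1 6 5; 0 -5 5)² = 1/78, sgn -1
4πI² = N·(3j₀)²·(3jₘ)² = 3/13
I = -1·√(0.230769/4π) = -0.13551395

-0.135514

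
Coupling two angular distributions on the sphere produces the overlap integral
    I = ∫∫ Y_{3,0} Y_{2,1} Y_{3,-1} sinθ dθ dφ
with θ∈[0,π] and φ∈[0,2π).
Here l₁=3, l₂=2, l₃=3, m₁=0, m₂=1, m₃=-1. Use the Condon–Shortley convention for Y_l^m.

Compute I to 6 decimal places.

Rules hold: Σm=0, L=8 even, 1≤3≤5.
N = 7·5·7 = 245
Δ = 2!·4!·2!/9! = 1/3780
Racah Σ t=0..2: t=0:+1/24 t=1:−1/4 t=2:+1/24 = -1/6
⇒ 3j(3 2 3; 0 0 0)² = 4/105, sgn +1
Racah Σ t=1..2: t=1:−1/8 t=2:+1/12 = -1/24
⇒ 3j(3 2 3; 0 1 -1)² = 1/210, sgn -1
4πI² = N·(3j₀)²·(3jₘ)² = 2/45
I = -1·√(0.0444444/4π) = -0.05947080

-0.059471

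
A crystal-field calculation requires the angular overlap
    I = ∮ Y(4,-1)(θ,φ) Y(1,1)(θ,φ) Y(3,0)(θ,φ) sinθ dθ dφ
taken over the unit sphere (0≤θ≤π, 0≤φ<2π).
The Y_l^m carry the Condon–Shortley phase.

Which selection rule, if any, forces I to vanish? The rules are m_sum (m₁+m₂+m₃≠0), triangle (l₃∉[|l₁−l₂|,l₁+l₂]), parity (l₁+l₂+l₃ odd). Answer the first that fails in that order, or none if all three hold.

azimuthal sum: -1 + 1 + 0 = 0  ✓
3 ≤ 3 ≤ 5 (triangle on l)  ✓
L = 4 + 1 + 3 = 8 (even)  ✓

none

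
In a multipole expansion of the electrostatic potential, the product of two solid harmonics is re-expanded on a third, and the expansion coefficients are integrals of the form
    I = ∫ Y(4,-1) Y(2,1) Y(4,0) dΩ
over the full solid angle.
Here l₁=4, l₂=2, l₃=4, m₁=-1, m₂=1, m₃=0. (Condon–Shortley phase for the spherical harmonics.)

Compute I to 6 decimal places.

Checks pass: Σm=0; 10 even; l₃=4∈[2,6].
(2·4+1)(2·2+1)(2·4+1) = 405
Δ: 2! 6! 2! / 11! → 1/13860
sum: t=0:+1/192 t=1:−1/36 t=2:+1/192 = -5/288
3j²(4 2 4; 0 0 0) = Δ·Π!·Σ² = 20/693  (sign -1)
sum: t=1:−1/96 t=2:+1/72 = 1/288
3j²(4 2 4; -1 1 0) = Δ·Π!·Σ² = 1/462  (sign +1)
combine: 4πI² = 405·20/693·1/462 = 150/5929
take √, sign -1: I = -0.04486937

-0.044869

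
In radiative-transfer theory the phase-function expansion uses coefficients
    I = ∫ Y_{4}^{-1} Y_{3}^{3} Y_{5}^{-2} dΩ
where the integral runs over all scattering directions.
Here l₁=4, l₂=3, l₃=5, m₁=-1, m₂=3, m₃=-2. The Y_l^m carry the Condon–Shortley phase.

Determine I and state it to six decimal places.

Rules hold: Σm=0, L=12 even, 1≤5≤7.
N = 9·7·11 = 693
Δ = 2!·6!·4!/13! = 1/180180
Racah Σ t=0..2: t=0:+1/576 t=1:−1/144 t=2:+1/576 = -1/288
⇒ 3j(4 3 5; 0 0 0)² = 20/1001, sgn +1
Racah Σ t=2..2: t=2:+1/1728 = 1/1728
⇒ 3j(4 3 5; -1 3 -2)² = 25/858, sgn -1
4πI² = N·(3j₀)²·(3jₘ)² = 750/1859
I = -1·√(0.403443/4π) = -0.17917854

-0.179179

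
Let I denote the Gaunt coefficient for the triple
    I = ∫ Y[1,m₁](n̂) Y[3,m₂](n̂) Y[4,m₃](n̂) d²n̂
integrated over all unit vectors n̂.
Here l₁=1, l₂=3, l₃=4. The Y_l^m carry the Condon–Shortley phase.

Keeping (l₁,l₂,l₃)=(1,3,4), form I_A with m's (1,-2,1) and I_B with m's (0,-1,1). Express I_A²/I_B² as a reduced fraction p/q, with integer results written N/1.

1/5

Shared (l₁,l₂,l₃)=(1,3,4): N and (l;000)² cancel in I_A²/I_B².
A: Δ = 0!·2!·6!/9! = 1/252; Racah Σ t=0..0: t=0:+1/240 = 1/240; ⇒ 3j(1 3 4; 1 -2 1)² = 1/84, sgn -1
B: Δ = 0!·2!·6!/9! = 1/252; Racah Σ t=0..0: t=0:+1/48 = 1/48; ⇒ 3j(1 3 4; 0 -1 1)² = 5/84, sgn -1
I_A²/I_B² = (1/84)/(5/84) = 1/5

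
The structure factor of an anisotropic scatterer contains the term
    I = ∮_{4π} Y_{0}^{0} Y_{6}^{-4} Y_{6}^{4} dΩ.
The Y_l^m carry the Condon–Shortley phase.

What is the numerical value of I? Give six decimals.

Checks pass: Σm=0; 12 even; l₃=6∈[6,6].
(2·0+1)(2·6+1)(2·6+1) = 169
Δ: 0! 0! 12! / 13! → 1/13
sum: t=0:+1/518400 = 1/518400
3j²(0 6 6; 0 0 0) = Δ·Π!·Σ² = 1/13  (sign +1)
sum: t=0:+1/7257600 = 1/7257600
3j²(0 6 6; 0 -4 4) = Δ·Π!·Σ² = 1/13  (sign +1)
combine: 4πI² = 169·1/13·1/13 = 1/1
take √, sign +1: I = 0.28209479

0.282095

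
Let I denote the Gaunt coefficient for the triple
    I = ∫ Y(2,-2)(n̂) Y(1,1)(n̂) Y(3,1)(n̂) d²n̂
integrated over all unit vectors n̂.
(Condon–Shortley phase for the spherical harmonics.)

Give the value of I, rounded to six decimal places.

-0.082589

Rules hold: Σm=0, L=6 even, 1≤3≤3.
N = 5·3·7 = 105
Δ = 0!·4!·2!/7! = 1/105
Racah Σ t=0..0: t=0:+1/4 = 1/4
⇒ 3j(2 1 3; 0 0 0)² = 3/35, sgn -1
Racah Σ t=0..0: t=0:+1/48 = 1/48
⇒ 3j(2 1 3; -2 1 1)² = 1/105, sgn +1
4πI² = N·(3j₀)²·(3jₘ)² = 3/35
I = -1·√(0.0857143/4π) = -0.08258890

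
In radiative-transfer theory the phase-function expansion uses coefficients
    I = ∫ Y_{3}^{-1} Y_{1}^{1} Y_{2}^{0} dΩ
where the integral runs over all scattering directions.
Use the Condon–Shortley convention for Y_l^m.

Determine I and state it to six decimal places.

-0.202301

m-sum 0 ✓  L=6 even ✓  2≤2≤4 ✓
Π(2lᵢ+1) = 7×3×5 = 105
triangle coeff Δ(3,1,2) = 1/105
Σ_t [1,1]: t=1:−1/4 = -1/4
(3j)²=3/35 [(3 1 2; 0 0 0)], sign=-1
Σ_t [2,2]: t=2:+1/8 = 1/8
(3j)²=2/35 [(3 1 2; -1 1 0)], sign=+1
⇒ 4πI² = 18/35
I = (-1)√(18/35/(4π)) = -0.20230066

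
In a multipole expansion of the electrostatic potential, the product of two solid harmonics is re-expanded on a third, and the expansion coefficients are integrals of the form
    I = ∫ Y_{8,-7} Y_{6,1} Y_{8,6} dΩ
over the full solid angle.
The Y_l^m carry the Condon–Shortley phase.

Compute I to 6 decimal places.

0.068848

Checks pass: Σm=0; 22 even; l₃=8∈[2,14].
(2·8+1)(2·6+1)(2·8+1) = 3757
Δ: 6! 10! 6! / 23! → 1/13742520792
sum: t=0:+1/41803776000 t=1:−1/435456000 t=2:+1/39813120 t=3:−1/18662400 t=4:+1/39813120 t=5:−1/435456000 t=6:+1/41803776000 = -11/1393459200
3j²(8 6 8; 0 0 0) = Δ·Π!·Σ² = 600/96577  (sign -1)
sum: t=5:−1/20901888000 t=6:+1/31352832000 = -1/62705664000
3j²(8 6 8; -7 1 6) = Δ·Π!·Σ² = 455/178296  (sign -1)
combine: 4πI² = 3757·600/96577·455/178296 = 11375/190969
take √, sign +1: I = 0.06884768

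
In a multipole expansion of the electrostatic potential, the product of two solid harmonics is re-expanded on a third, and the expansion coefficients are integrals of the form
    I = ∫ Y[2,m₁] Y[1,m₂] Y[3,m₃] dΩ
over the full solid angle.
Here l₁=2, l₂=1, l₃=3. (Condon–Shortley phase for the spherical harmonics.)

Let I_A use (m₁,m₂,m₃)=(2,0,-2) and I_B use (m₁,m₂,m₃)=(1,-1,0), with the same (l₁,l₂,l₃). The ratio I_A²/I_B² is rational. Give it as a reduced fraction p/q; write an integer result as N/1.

l's match ⇒ only the (l;m) 3-j factors differ between A and B.
A: triangle coeff Δ(2,1,3) = 1/105; Σ_t [0,0]: t=0:+1/24 = 1/24; (3j)²=1/21 [(2 1 3; 2 0 -2)], sign=-1
B: triangle coeff Δ(2,1,3) = 1/105; Σ_t [0,0]: t=0:+1/12 = 1/12; (3j)²=1/35 [(2 1 3; 1 -1 0)], sign=-1
I_A²/I_B² = (1/21)/(1/35) = 5/3

5/3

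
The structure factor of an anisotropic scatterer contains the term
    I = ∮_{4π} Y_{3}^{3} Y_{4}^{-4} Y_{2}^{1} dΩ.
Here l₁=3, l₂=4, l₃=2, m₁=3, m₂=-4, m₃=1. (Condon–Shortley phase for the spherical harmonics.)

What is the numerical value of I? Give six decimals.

L=9 odd ⇒ parity kills the (l;000) factor ⇒ I = 0

0.000000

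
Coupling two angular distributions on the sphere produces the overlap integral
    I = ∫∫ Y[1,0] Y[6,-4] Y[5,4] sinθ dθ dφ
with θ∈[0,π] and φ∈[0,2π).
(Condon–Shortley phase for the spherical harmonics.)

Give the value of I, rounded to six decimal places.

m-sum 0 ✓  L=12 even ✓  5≤5≤7 ✓
Π(2lᵢ+1) = 3×13×11 = 429
triangle coeff Δ(1,6,5) = 1/858
Σ_t [1,1]: t=1:−1/14400 = -1/14400
(3j)²=6/143 [(1 6 5; 0 0 0)], sign=+1
Σ_t [1,1]: t=1:−1/362880 = -1/362880
(3j)²=10/429 [(1 6 5; 0 -4 4)], sign=+1
⇒ 4πI² = 60/143
I = (+1)√(60/143/(4π)) = 0.18272698

0.182727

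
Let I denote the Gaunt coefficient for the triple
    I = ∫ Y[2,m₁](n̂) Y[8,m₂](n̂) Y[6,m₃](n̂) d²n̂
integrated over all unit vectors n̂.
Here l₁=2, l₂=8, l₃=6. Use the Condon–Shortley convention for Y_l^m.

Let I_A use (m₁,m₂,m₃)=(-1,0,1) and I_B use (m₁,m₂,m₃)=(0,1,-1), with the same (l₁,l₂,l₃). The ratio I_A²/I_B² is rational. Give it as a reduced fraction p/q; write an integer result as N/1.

16/27

l's match ⇒ only the (l;m) 3-j factors differ between A and B.
A: triangle coeff Δ(2,8,6) = 1/30940; Σ_t [3,3]: t=3:−1/3628800 = -1/3628800; (3j)²=16/1105 [(2 8 6; -1 0 1)], sign=+1
B: triangle coeff Δ(2,8,6) = 1/30940; Σ_t [2,2]: t=2:+1/2419200 = 1/2419200; (3j)²=27/1105 [(2 8 6; 0 1 -1)], sign=-1
I_A²/I_B² = (16/1105)/(27/1105) = 16/27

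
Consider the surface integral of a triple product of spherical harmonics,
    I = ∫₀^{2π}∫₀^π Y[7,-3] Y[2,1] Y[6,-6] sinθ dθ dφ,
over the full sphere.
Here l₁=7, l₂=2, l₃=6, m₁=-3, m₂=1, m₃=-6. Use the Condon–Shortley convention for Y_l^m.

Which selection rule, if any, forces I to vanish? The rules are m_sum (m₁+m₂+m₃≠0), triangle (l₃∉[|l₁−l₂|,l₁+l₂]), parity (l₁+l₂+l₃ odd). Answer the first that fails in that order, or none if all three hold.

m_sum

m₁+m₂+m₃ = -3 + 1 − 6 = -8  ✗
triangle: |7−2|=5 ≤ l₃=6 ≤ 7+2=9
parity: l₁+l₂+l₃ = 15 is odd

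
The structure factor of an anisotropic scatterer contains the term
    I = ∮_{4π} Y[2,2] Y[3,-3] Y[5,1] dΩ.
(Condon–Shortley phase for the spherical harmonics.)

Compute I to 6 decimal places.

Checks pass: Σm=0; 10 even; l₃=5∈[1,5].
(2·2+1)(2·3+1)(2·5+1) = 385
Δ: 0! 4! 6! / 11! → 1/2310
sum: t=0:+1/144 = 1/144
3j²(2 3 5; 0 0 0) = Δ·Π!·Σ² = 10/231  (sign -1)
sum: t=0:+1/17280 = 1/17280
3j²(2 3 5; 2 -3 1) = Δ·Π!·Σ² = 1/2310  (sign +1)
combine: 4πI² = 385·10/231·1/2310 = 5/693
take √, sign -1: I = -0.02396147

-0.023961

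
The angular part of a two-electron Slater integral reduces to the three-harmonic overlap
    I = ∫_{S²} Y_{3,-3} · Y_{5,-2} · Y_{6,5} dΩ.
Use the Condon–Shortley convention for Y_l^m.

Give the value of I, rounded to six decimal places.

Checks pass: Σm=0; 14 even; l₃=6∈[2,8].
(2·3+1)(2·5+1)(2·6+1) = 1001
Δ: 2! 4! 8! / 15! → 1/675675
sum: t=0:+1/8640 t=1:−1/2304 t=2:+1/8640 = -7/34560
3j²(3 5 6; 0 0 0) = Δ·Π!·Σ² = 7/429  (sign -1)
sum: t=2:+1/241920 = 1/241920
3j²(3 5 6; -3 -2 5) = Δ·Π!·Σ² = 2/91  (sign -1)
combine: 4πI² = 1001·7/429·2/91 = 14/39
take √, sign +1: I = 0.16901560

0.169016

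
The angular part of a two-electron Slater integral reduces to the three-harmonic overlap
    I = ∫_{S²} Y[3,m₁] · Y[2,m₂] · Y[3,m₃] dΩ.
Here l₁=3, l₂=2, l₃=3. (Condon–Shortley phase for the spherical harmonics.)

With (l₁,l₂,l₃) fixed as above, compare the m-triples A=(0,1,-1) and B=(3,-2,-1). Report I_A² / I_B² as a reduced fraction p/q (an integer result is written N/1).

l's match ⇒ only the (l;m) 3-j factors differ between A and B.
A: triangle coeff Δ(3,2,3) = 1/3780; Σ_t [1,2]: t=1:−1/8 t=2:+1/12 = -1/24; (3j)²=1/210 [(3 2 3; 0 1 -1)], sign=-1
B: triangle coeff Δ(3,2,3) = 1/3780; Σ_t [0,0]: t=0:+1/96 = 1/96; (3j)²=1/42 [(3 2 3; 3 -2 -1)], sign=+1
I_A²/I_B² = (1/210)/(1/42) = 1/5

1/5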